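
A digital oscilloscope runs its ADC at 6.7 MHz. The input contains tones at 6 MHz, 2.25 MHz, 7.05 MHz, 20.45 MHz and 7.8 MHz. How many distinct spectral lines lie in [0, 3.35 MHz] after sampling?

4

fs/2 = 3.35 MHz.
6 MHz > fs/2 = 3.35 MHz, folds to fs − 6 MHz = 0.7 MHz.
2.25 MHz ≤ fs/2 = 3.35 MHz, passes unchanged.
7.05 MHz mod fs = 0.35 MHz.
0.35 MHz ≤ fs/2 = 3.35 MHz, appears at 0.35 MHz.
20.45 MHz mod fs = 0.35 MHz.
0.35 MHz ≤ fs/2 = 3.35 MHz, appears at 0.35 MHz.
7.8 MHz mod fs = 1.1 MHz.
1.1 MHz ≤ fs/2 = 3.35 MHz, appears at 1.1 MHz.
Distinct values: {0.35 MHz, 0.7 MHz, 1.1 MHz, 2.25 MHz} → 4.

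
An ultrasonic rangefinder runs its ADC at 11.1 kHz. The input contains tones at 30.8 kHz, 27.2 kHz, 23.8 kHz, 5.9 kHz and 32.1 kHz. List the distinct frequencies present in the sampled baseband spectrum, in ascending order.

fs/2 = 5.55 kHz.
30.8 kHz mod fs = 8.6 kHz.
8.6 kHz > fs/2 = 5.55 kHz, folds to fs − 8.6 kHz = 2.5 kHz.
27.2 kHz mod fs = 5 kHz.
5 kHz ≤ fs/2 = 5.55 kHz, appears at 5 kHz.
23.8 kHz mod fs = 1.6 kHz.
1.6 kHz ≤ fs/2 = 5.55 kHz, appears at 1.6 kHz.
5.9 kHz > fs/2 = 5.55 kHz, folds to fs − 5.9 kHz = 5.2 kHz.
32.1 kHz mod fs = 9.9 kHz.
9.9 kHz > fs/2 = 5.55 kHz, folds to fs − 9.9 kHz = 1.2 kHz.
Distinct values: {1.2 kHz, 1.6 kHz, 2.5 kHz, 5 kHz, 5.2 kHz}.

1.2 kHz, 1.6 kHz, 2.5 kHz, 5 kHz, 5.2 kHz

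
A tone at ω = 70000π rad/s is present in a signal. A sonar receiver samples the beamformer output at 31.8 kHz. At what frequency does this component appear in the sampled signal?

3.2 kHz

ω = 70000π rad/s → f = ω/(2π) = 35000 Hz = 35 kHz.
35 kHz mod fs = 3.2 kHz.
3.2 kHz ≤ fs/2 = 15.9 kHz, appears at 3.2 kHz.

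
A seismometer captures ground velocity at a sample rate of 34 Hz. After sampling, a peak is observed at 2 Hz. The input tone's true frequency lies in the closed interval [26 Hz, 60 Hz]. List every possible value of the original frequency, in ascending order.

Frequencies that alias to 2 Hz are k·fs ± 2 Hz for integer k ≥ 0.
k=0: 2 Hz.
k=1: 32 Hz, 36 Hz.
k=2: 66 Hz, 70 Hz.
Within [26 Hz, 60 Hz]: 32 Hz, 36 Hz.

32 Hz, 36 Hz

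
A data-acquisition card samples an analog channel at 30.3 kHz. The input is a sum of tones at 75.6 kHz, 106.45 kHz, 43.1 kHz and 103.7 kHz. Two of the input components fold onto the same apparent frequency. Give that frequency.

12.8 kHz

fs/2 = 15.15 kHz.
75.6 kHz mod fs = 15 kHz.
15 kHz ≤ fs/2 = 15.15 kHz, appears at 15 kHz.
106.45 kHz mod fs = 15.55 kHz.
15.55 kHz > fs/2 = 15.15 kHz, folds to fs − 15.55 kHz = 14.75 kHz.
43.1 kHz mod fs = 12.8 kHz.
12.8 kHz ≤ fs/2 = 15.15 kHz, appears at 12.8 kHz.
103.7 kHz mod fs = 12.8 kHz.
12.8 kHz ≤ fs/2 = 15.15 kHz, appears at 12.8 kHz.
43.1 kHz and 103.7 kHz both map to 12.8 kHz.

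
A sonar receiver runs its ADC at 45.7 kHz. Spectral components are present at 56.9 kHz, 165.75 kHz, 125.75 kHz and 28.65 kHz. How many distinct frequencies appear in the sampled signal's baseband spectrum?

3

fs/2 = 22.85 kHz.
56.9 kHz mod fs = 11.2 kHz.
11.2 kHz ≤ fs/2 = 22.85 kHz, appears at 11.2 kHz.
165.75 kHz mod fs = 28.65 kHz.
28.65 kHz > fs/2 = 22.85 kHz, folds to fs − 28.65 kHz = 17.05 kHz.
125.75 kHz mod fs = 34.35 kHz.
34.35 kHz > fs/2 = 22.85 kHz, folds to fs − 34.35 kHz = 11.35 kHz.
28.65 kHz > fs/2 = 22.85 kHz, folds to fs − 28.65 kHz = 17.05 kHz.
Distinct values: {11.2 kHz, 11.35 kHz, 17.05 kHz} → 3.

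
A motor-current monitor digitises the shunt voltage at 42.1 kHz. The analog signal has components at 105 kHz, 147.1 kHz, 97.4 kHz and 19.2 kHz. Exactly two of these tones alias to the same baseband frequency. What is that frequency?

fs/2 = 21.05 kHz.
105 kHz mod fs = 20.8 kHz.
20.8 kHz ≤ fs/2 = 21.05 kHz, appears at 20.8 kHz.
147.1 kHz mod fs = 20.8 kHz.
20.8 kHz ≤ fs/2 = 21.05 kHz, appears at 20.8 kHz.
97.4 kHz mod fs = 13.2 kHz.
13.2 kHz ≤ fs/2 = 21.05 kHz, appears at 13.2 kHz.
19.2 kHz ≤ fs/2 = 21.05 kHz, passes unchanged.
105 kHz and 147.1 kHz both map to 20.8 kHz.

20.8 kHz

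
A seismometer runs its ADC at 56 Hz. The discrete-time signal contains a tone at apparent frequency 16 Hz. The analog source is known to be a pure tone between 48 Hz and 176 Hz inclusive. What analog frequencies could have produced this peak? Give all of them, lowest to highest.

72 Hz, 96 Hz, 128 Hz, 152 Hz

Frequencies that alias to 16 Hz are k·fs ± 16 Hz for integer k ≥ 0.
k=0: 16 Hz.
k=1: 40 Hz, 72 Hz.
k=2: 96 Hz, 128 Hz.
k=3: 152 Hz, 184 Hz.
k=4: 208 Hz, 240 Hz.
Within [48 Hz, 176 Hz]: 72 Hz, 96 Hz, 128 Hz, 152 Hz.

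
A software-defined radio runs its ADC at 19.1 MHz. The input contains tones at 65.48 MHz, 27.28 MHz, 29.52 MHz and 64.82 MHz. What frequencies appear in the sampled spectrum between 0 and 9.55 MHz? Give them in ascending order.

7.52 MHz, 8.18 MHz, 8.68 MHz

fs/2 = 9.55 MHz.
65.48 MHz mod fs = 8.18 MHz.
8.18 MHz ≤ fs/2 = 9.55 MHz, appears at 8.18 MHz.
27.28 MHz mod fs = 8.18 MHz.
8.18 MHz ≤ fs/2 = 9.55 MHz, appears at 8.18 MHz.
29.52 MHz mod fs = 10.42 MHz.
10.42 MHz > fs/2 = 9.55 MHz, folds to fs − 10.42 MHz = 8.68 MHz.
64.82 MHz mod fs = 7.52 MHz.
7.52 MHz ≤ fs/2 = 9.55 MHz, appears at 7.52 MHz.
Distinct values: {7.52 MHz, 8.18 MHz, 8.68 MHz}.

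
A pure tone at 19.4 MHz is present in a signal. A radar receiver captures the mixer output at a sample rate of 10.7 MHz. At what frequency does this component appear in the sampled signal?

2 MHz

19.4 MHz mod fs = 8.7 MHz.
8.7 MHz > fs/2 = 5.35 MHz, folds to fs − 8.7 MHz = 2 MHz.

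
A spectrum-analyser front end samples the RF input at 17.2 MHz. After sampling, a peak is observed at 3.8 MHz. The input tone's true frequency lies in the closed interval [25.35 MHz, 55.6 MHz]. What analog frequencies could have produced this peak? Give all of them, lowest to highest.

30.6 MHz, 38.2 MHz, 47.8 MHz, 55.4 MHz

Frequencies that alias to 3.8 MHz are k·fs ± 3.8 MHz for integer k ≥ 0.
k=0: 3.8 MHz.
k=1: 13.4 MHz, 21 MHz.
k=2: 30.6 MHz, 38.2 MHz.
k=3: 47.8 MHz, 55.4 MHz.
k=4: 65 MHz, 72.6 MHz.
Within [25.35 MHz, 55.6 MHz]: 30.6 MHz, 38.2 MHz, 47.8 MHz, 55.4 MHz.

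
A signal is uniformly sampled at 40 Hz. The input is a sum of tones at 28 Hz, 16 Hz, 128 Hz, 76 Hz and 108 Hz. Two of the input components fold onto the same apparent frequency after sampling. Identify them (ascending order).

fs/2 = 20 Hz.
28 Hz > fs/2 = 20 Hz, folds to fs − 28 Hz = 12 Hz.
16 Hz ≤ fs/2 = 20 Hz, passes unchanged.
128 Hz mod fs = 8 Hz.
8 Hz ≤ fs/2 = 20 Hz, appears at 8 Hz.
76 Hz mod fs = 36 Hz.
36 Hz > fs/2 = 20 Hz, folds to fs − 36 Hz = 4 Hz.
108 Hz mod fs = 28 Hz.
28 Hz > fs/2 = 20 Hz, folds to fs − 28 Hz = 12 Hz.
28 Hz and 108 Hz both map to 12 Hz.

28 Hz, 108 Hz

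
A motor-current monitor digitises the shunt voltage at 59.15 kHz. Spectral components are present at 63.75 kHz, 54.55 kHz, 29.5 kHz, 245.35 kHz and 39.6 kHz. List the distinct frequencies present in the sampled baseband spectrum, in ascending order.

4.6 kHz, 8.75 kHz, 19.55 kHz, 29.5 kHz

fs/2 = 29.575 kHz.
63.75 kHz mod fs = 4.6 kHz.
4.6 kHz ≤ fs/2 = 29.575 kHz, appears at 4.6 kHz.
54.55 kHz > fs/2 = 29.575 kHz, folds to fs − 54.55 kHz = 4.6 kHz.
29.5 kHz ≤ fs/2 = 29.575 kHz, passes unchanged.
245.35 kHz mod fs = 8.75 kHz.
8.75 kHz ≤ fs/2 = 29.575 kHz, appears at 8.75 kHz.
39.6 kHz > fs/2 = 29.575 kHz, folds to fs − 39.6 kHz = 19.55 kHz.
Distinct values: {4.6 kHz, 8.75 kHz, 19.55 kHz, 29.5 kHz}.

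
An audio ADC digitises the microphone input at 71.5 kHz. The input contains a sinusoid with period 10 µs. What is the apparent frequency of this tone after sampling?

T = 10 µs → f = 1/T = 100 kHz.
100 kHz mod fs = 28.5 kHz.
28.5 kHz ≤ fs/2 = 35.75 kHz, appears at 28.5 kHz.

28.5 kHz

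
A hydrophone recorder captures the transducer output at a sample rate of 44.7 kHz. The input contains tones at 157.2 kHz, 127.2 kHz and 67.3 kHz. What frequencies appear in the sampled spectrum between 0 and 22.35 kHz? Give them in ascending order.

6.9 kHz, 21.6 kHz, 22.1 kHz

fs/2 = 22.35 kHz.
157.2 kHz mod fs = 23.1 kHz.
23.1 kHz > fs/2 = 22.35 kHz, folds to fs − 23.1 kHz = 21.6 kHz.
127.2 kHz mod fs = 37.8 kHz.
37.8 kHz > fs/2 = 22.35 kHz, folds to fs − 37.8 kHz = 6.9 kHz.
67.3 kHz mod fs = 22.6 kHz.
22.6 kHz > fs/2 = 22.35 kHz, folds to fs − 22.6 kHz = 22.1 kHz.
Distinct values: {6.9 kHz, 21.6 kHz, 22.1 kHz}.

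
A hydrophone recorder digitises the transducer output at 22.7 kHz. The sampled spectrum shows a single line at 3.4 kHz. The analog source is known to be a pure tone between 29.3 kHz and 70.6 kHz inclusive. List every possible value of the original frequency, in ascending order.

42 kHz, 48.8 kHz, 64.7 kHz

Frequencies that alias to 3.4 kHz are k·fs ± 3.4 kHz for integer k ≥ 0.
k=0: 3.4 kHz.
k=1: 19.3 kHz, 26.1 kHz.
k=2: 42 kHz, 48.8 kHz.
k=3: 64.7 kHz, 71.5 kHz.
k=4: 87.4 kHz, 94.2 kHz.
Within [29.3 kHz, 70.6 kHz]: 42 kHz, 48.8 kHz, 64.7 kHz.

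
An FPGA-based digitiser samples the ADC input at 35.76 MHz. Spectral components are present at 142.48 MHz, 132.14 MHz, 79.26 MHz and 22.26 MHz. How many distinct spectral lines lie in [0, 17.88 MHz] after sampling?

4

fs/2 = 17.88 MHz.
142.48 MHz mod fs = 35.2 MHz.
35.2 MHz > fs/2 = 17.88 MHz, folds to fs − 35.2 MHz = 0.56 MHz.
132.14 MHz mod fs = 24.86 MHz.
24.86 MHz > fs/2 = 17.88 MHz, folds to fs − 24.86 MHz = 10.9 MHz.
79.26 MHz mod fs = 7.74 MHz.
7.74 MHz ≤ fs/2 = 17.88 MHz, appears at 7.74 MHz.
22.26 MHz > fs/2 = 17.88 MHz, folds to fs − 22.26 MHz = 13.5 MHz.
Distinct values: {0.56 MHz, 7.74 MHz, 10.9 MHz, 13.5 MHz} → 4.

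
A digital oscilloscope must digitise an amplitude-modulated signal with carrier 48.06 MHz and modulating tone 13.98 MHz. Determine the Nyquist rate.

AM sidebands sit at fc ± fm = 34.08 MHz and 62.04 MHz.
Highest-frequency component: 62.04 MHz.
Nyquist rate = 2 × 62.04 MHz = 124.08 MHz.

124.08 MHz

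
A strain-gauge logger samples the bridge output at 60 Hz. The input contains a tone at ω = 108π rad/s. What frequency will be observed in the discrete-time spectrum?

6 Hz

ω = 108π rad/s → f = ω/(2π) = 54 Hz.
54 Hz > fs/2 = 30 Hz, folds to fs − 54 Hz = 6 Hz.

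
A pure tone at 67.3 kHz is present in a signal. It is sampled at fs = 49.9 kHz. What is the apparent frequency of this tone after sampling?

67.3 kHz mod fs = 17.4 kHz.
17.4 kHz ≤ fs/2 = 24.95 kHz, appears at 17.4 kHz.

17.4 kHz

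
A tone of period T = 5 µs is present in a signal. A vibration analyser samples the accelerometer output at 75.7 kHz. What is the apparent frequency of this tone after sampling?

27.1 kHz

T = 5 µs → f = 1/T = 200 kHz.
200 kHz mod fs = 48.6 kHz.
48.6 kHz > fs/2 = 37.85 kHz, folds to fs − 48.6 kHz = 27.1 kHz.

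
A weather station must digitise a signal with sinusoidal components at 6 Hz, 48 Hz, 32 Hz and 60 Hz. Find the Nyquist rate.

Highest-frequency component: 60 Hz.
Nyquist rate = 2 × 60 Hz = 120 Hz.

120 Hz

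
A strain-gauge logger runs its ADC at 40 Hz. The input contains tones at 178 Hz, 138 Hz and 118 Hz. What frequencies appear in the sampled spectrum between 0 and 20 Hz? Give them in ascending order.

2 Hz, 18 Hz

fs/2 = 20 Hz.
178 Hz mod fs = 18 Hz.
18 Hz ≤ fs/2 = 20 Hz, appears at 18 Hz.
138 Hz mod fs = 18 Hz.
18 Hz ≤ fs/2 = 20 Hz, appears at 18 Hz.
118 Hz mod fs = 38 Hz.
38 Hz > fs/2 = 20 Hz, folds to fs − 38 Hz = 2 Hz.
Distinct values: {2 Hz, 18 Hz}.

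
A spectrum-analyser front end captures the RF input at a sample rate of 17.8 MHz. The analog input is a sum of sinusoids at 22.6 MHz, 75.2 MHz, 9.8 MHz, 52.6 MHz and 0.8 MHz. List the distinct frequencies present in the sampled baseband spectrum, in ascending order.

0.8 MHz, 4 MHz, 4.8 MHz, 8 MHz

fs/2 = 8.9 MHz.
22.6 MHz mod fs = 4.8 MHz.
4.8 MHz ≤ fs/2 = 8.9 MHz, appears at 4.8 MHz.
75.2 MHz mod fs = 4 MHz.
4 MHz ≤ fs/2 = 8.9 MHz, appears at 4 MHz.
9.8 MHz > fs/2 = 8.9 MHz, folds to fs − 9.8 MHz = 8 MHz.
52.6 MHz mod fs = 17 MHz.
17 MHz > fs/2 = 8.9 MHz, folds to fs − 17 MHz = 0.8 MHz.
0.8 MHz ≤ fs/2 = 8.9 MHz, passes unchanged.
Distinct values: {0.8 MHz, 4 MHz, 4.8 MHz, 8 MHz}.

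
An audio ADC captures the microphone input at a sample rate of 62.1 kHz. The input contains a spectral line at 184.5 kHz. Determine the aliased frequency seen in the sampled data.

184.5 kHz mod fs = 60.3 kHz.
60.3 kHz > fs/2 = 31.05 kHz, folds to fs − 60.3 kHz = 1.8 kHz.

1.8 kHz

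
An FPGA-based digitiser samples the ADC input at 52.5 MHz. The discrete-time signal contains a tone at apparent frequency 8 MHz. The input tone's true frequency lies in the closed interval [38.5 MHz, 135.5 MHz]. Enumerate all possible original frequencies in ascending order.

44.5 MHz, 60.5 MHz, 97 MHz, 113 MHz

Frequencies that alias to 8 MHz are k·fs ± 8 MHz for integer k ≥ 0.
k=0: 8 MHz.
k=1: 44.5 MHz, 60.5 MHz.
k=2: 97 MHz, 113 MHz.
k=3: 149.5 MHz, 165.5 MHz.
Within [38.5 MHz, 135.5 MHz]: 44.5 MHz, 60.5 MHz, 97 MHz, 113 MHz.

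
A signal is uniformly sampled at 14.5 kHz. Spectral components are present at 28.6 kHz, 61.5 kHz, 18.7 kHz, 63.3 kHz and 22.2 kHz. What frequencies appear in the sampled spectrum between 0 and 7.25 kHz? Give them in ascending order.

0.4 kHz, 3.5 kHz, 4.2 kHz, 5.3 kHz, 6.8 kHz

fs/2 = 7.25 kHz.
28.6 kHz mod fs = 14.1 kHz.
14.1 kHz > fs/2 = 7.25 kHz, folds to fs − 14.1 kHz = 0.4 kHz.
61.5 kHz mod fs = 3.5 kHz.
3.5 kHz ≤ fs/2 = 7.25 kHz, appears at 3.5 kHz.
18.7 kHz mod fs = 4.2 kHz.
4.2 kHz ≤ fs/2 = 7.25 kHz, appears at 4.2 kHz.
63.3 kHz mod fs = 5.3 kHz.
5.3 kHz ≤ fs/2 = 7.25 kHz, appears at 5.3 kHz.
22.2 kHz mod fs = 7.7 kHz.
7.7 kHz > fs/2 = 7.25 kHz, folds to fs − 7.7 kHz = 6.8 kHz.
Distinct values: {0.4 kHz, 3.5 kHz, 4.2 kHz, 5.3 kHz, 6.8 kHz}.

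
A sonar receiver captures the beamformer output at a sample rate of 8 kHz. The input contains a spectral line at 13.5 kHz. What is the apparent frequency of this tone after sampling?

13.5 kHz mod fs = 5.5 kHz.
5.5 kHz > fs/2 = 4 kHz, folds to fs − 5.5 kHz = 2.5 kHz.

2.5 kHz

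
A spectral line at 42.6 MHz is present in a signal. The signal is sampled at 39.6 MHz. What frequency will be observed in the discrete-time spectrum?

42.6 MHz mod fs = 3 MHz.
3 MHz ≤ fs/2 = 19.8 MHz, appears at 3 MHz.

3 MHz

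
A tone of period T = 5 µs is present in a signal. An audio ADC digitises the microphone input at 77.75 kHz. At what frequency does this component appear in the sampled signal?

33.25 kHz

T = 5 µs → f = 1/T = 200 kHz.
200 kHz mod fs = 44.5 kHz.
44.5 kHz > fs/2 = 38.875 kHz, folds to fs − 44.5 kHz = 33.25 kHz.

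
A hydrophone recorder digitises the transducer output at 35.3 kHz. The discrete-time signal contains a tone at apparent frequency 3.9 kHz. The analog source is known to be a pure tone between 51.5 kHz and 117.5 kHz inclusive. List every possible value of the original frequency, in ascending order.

66.7 kHz, 74.5 kHz, 102 kHz, 109.8 kHz

Frequencies that alias to 3.9 kHz are k·fs ± 3.9 kHz for integer k ≥ 0.
k=0: 3.9 kHz.
k=1: 31.4 kHz, 39.2 kHz.
k=2: 66.7 kHz, 74.5 kHz.
k=3: 102 kHz, 109.8 kHz.
k=4: 137.3 kHz, 145.1 kHz.
Within [51.5 kHz, 117.5 kHz]: 66.7 kHz, 74.5 kHz, 102 kHz, 109.8 kHz.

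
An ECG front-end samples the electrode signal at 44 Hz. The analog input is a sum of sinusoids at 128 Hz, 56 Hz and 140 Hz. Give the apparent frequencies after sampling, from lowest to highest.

4 Hz, 8 Hz, 12 Hz

fs/2 = 22 Hz.
128 Hz mod fs = 40 Hz.
40 Hz > fs/2 = 22 Hz, folds to fs − 40 Hz = 4 Hz.
56 Hz mod fs = 12 Hz.
12 Hz ≤ fs/2 = 22 Hz, appears at 12 Hz.
140 Hz mod fs = 8 Hz.
8 Hz ≤ fs/2 = 22 Hz, appears at 8 Hz.
Distinct values: {4 Hz, 8 Hz, 12 Hz}.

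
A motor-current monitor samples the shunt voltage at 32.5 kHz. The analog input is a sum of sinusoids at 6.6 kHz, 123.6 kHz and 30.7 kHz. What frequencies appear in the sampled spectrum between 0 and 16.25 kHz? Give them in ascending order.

1.8 kHz, 6.4 kHz, 6.6 kHz

fs/2 = 16.25 kHz.
6.6 kHz ≤ fs/2 = 16.25 kHz, passes unchanged.
123.6 kHz mod fs = 26.1 kHz.
26.1 kHz > fs/2 = 16.25 kHz, folds to fs − 26.1 kHz = 6.4 kHz.
30.7 kHz > fs/2 = 16.25 kHz, folds to fs − 30.7 kHz = 1.8 kHz.
Distinct values: {1.8 kHz, 6.4 kHz, 6.6 kHz}.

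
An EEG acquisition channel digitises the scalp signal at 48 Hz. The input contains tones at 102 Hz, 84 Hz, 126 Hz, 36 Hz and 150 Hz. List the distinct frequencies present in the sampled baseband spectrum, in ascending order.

6 Hz, 12 Hz, 18 Hz

fs/2 = 24 Hz.
102 Hz mod fs = 6 Hz.
6 Hz ≤ fs/2 = 24 Hz, appears at 6 Hz.
84 Hz mod fs = 36 Hz.
36 Hz > fs/2 = 24 Hz, folds to fs − 36 Hz = 12 Hz.
126 Hz mod fs = 30 Hz.
30 Hz > fs/2 = 24 Hz, folds to fs − 30 Hz = 18 Hz.
36 Hz > fs/2 = 24 Hz, folds to fs − 36 Hz = 12 Hz.
150 Hz mod fs = 6 Hz.
6 Hz ≤ fs/2 = 24 Hz, appears at 6 Hz.
Distinct values: {6 Hz, 12 Hz, 18 Hz}.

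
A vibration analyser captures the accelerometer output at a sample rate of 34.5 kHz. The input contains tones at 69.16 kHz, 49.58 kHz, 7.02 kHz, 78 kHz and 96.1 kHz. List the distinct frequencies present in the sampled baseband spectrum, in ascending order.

0.16 kHz, 7.02 kHz, 7.4 kHz, 9 kHz, 15.08 kHz

fs/2 = 17.25 kHz.
69.16 kHz mod fs = 0.16 kHz.
0.16 kHz ≤ fs/2 = 17.25 kHz, appears at 0.16 kHz.
49.58 kHz mod fs = 15.08 kHz.
15.08 kHz ≤ fs/2 = 17.25 kHz, appears at 15.08 kHz.
7.02 kHz ≤ fs/2 = 17.25 kHz, passes unchanged.
78 kHz mod fs = 9 kHz.
9 kHz ≤ fs/2 = 17.25 kHz, appears at 9 kHz.
96.1 kHz mod fs = 27.1 kHz.
27.1 kHz > fs/2 = 17.25 kHz, folds to fs − 27.1 kHz = 7.4 kHz.
Distinct values: {0.16 kHz, 7.02 kHz, 7.4 kHz, 9 kHz, 15.08 kHz}.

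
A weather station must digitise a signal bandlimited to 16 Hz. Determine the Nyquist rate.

32 Hz

Nyquist rate = 2 × 16 Hz = 32 Hz.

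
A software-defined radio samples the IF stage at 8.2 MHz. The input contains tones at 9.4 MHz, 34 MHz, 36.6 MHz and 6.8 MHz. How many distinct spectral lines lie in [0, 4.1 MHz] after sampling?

3

fs/2 = 4.1 MHz.
9.4 MHz mod fs = 1.2 MHz.
1.2 MHz ≤ fs/2 = 4.1 MHz, appears at 1.2 MHz.
34 MHz mod fs = 1.2 MHz.
1.2 MHz ≤ fs/2 = 4.1 MHz, appears at 1.2 MHz.
36.6 MHz mod fs = 3.8 MHz.
3.8 MHz ≤ fs/2 = 4.1 MHz, appears at 3.8 MHz.
6.8 MHz > fs/2 = 4.1 MHz, folds to fs − 6.8 MHz = 1.4 MHz.
Distinct values: {1.2 MHz, 1.4 MHz, 3.8 MHz} → 3.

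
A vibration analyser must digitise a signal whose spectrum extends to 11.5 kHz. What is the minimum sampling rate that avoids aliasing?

23 kHz

Nyquist rate = 2 × 11.5 kHz = 23 kHz.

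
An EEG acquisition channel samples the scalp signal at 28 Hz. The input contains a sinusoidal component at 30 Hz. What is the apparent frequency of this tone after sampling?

30 Hz mod fs = 2 Hz.
2 Hz ≤ fs/2 = 14 Hz, appears at 2 Hz.

2 Hz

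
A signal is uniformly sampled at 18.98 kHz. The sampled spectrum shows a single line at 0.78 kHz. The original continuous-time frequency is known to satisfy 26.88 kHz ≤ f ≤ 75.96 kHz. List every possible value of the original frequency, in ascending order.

Frequencies that alias to 0.78 kHz are k·fs ± 0.78 kHz for integer k ≥ 0.
k=0: 0.78 kHz.
k=1: 18.2 kHz, 19.76 kHz.
k=2: 37.18 kHz, 38.74 kHz.
k=3: 56.16 kHz, 57.72 kHz.
k=4: 75.14 kHz, 76.7 kHz.
k=5: 94.12 kHz, 95.68 kHz.
Within [26.88 kHz, 75.96 kHz]: 37.18 kHz, 38.74 kHz, 56.16 kHz, 57.72 kHz, 75.14 kHz.

37.18 kHz, 38.74 kHz, 56.16 kHz, 57.72 kHz, 75.14 kHz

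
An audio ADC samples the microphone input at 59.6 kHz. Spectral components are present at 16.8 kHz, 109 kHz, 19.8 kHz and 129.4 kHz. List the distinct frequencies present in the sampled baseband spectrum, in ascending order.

10.2 kHz, 16.8 kHz, 19.8 kHz

fs/2 = 29.8 kHz.
16.8 kHz ≤ fs/2 = 29.8 kHz, passes unchanged.
109 kHz mod fs = 49.4 kHz.
49.4 kHz > fs/2 = 29.8 kHz, folds to fs − 49.4 kHz = 10.2 kHz.
19.8 kHz ≤ fs/2 = 29.8 kHz, passes unchanged.
129.4 kHz mod fs = 10.2 kHz.
10.2 kHz ≤ fs/2 = 29.8 kHz, appears at 10.2 kHz.
Distinct values: {10.2 kHz, 16.8 kHz, 19.8 kHz}.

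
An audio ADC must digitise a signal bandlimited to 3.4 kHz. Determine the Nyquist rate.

Nyquist rate = 2 × 3.4 kHz = 6.8 kHz.

6.8 kHz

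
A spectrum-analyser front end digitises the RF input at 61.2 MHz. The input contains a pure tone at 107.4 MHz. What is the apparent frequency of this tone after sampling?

107.4 MHz mod fs = 46.2 MHz.
46.2 MHz > fs/2 = 30.6 MHz, folds to fs − 46.2 MHz = 15 MHz.

15 MHz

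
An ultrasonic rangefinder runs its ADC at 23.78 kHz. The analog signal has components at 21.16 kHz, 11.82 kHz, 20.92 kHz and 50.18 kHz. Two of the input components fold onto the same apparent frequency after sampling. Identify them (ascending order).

21.16 kHz, 50.18 kHz

fs/2 = 11.89 kHz.
21.16 kHz > fs/2 = 11.89 kHz, folds to fs − 21.16 kHz = 2.62 kHz.
11.82 kHz ≤ fs/2 = 11.89 kHz, passes unchanged.
20.92 kHz > fs/2 = 11.89 kHz, folds to fs − 20.92 kHz = 2.86 kHz.
50.18 kHz mod fs = 2.62 kHz.
2.62 kHz ≤ fs/2 = 11.89 kHz, appears at 2.62 kHz.
21.16 kHz and 50.18 kHz both map to 2.62 kHz.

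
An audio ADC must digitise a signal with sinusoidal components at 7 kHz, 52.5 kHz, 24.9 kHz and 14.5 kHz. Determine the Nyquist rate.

Highest-frequency component: 52.5 kHz.
Nyquist rate = 2 × 52.5 kHz = 105 kHz.

105 kHz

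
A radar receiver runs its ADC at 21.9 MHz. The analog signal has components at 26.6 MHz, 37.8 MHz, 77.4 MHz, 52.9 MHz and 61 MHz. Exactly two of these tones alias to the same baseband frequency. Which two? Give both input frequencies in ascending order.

fs/2 = 10.95 MHz.
26.6 MHz mod fs = 4.7 MHz.
4.7 MHz ≤ fs/2 = 10.95 MHz, appears at 4.7 MHz.
37.8 MHz mod fs = 15.9 MHz.
15.9 MHz > fs/2 = 10.95 MHz, folds to fs − 15.9 MHz = 6 MHz.
77.4 MHz mod fs = 11.7 MHz.
11.7 MHz > fs/2 = 10.95 MHz, folds to fs − 11.7 MHz = 10.2 MHz.
52.9 MHz mod fs = 9.1 MHz.
9.1 MHz ≤ fs/2 = 10.95 MHz, appears at 9.1 MHz.
61 MHz mod fs = 17.2 MHz.
17.2 MHz > fs/2 = 10.95 MHz, folds to fs − 17.2 MHz = 4.7 MHz.
26.6 MHz and 61 MHz both map to 4.7 MHz.

26.6 MHz, 61 MHz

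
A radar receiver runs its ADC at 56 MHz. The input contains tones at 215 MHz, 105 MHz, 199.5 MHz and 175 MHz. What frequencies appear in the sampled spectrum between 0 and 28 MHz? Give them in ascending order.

fs/2 = 28 MHz.
215 MHz mod fs = 47 MHz.
47 MHz > fs/2 = 28 MHz, folds to fs − 47 MHz = 9 MHz.
105 MHz mod fs = 49 MHz.
49 MHz > fs/2 = 28 MHz, folds to fs − 49 MHz = 7 MHz.
199.5 MHz mod fs = 31.5 MHz.
31.5 MHz > fs/2 = 28 MHz, folds to fs − 31.5 MHz = 24.5 MHz.
175 MHz mod fs = 7 MHz.
7 MHz ≤ fs/2 = 28 MHz, appears at 7 MHz.
Distinct values: {7 MHz, 9 MHz, 24.5 MHz}.

7 MHz, 9 MHz, 24.5 MHz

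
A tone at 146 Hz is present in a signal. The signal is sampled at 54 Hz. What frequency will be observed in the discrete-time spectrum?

146 Hz mod fs = 38 Hz.
38 Hz > fs/2 = 27 Hz, folds to fs − 38 Hz = 16 Hz.

16 Hz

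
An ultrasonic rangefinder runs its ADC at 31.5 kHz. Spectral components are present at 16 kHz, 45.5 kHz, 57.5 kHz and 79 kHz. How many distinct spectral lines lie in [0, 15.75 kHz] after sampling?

3

fs/2 = 15.75 kHz.
16 kHz > fs/2 = 15.75 kHz, folds to fs − 16 kHz = 15.5 kHz.
45.5 kHz mod fs = 14 kHz.
14 kHz ≤ fs/2 = 15.75 kHz, appears at 14 kHz.
57.5 kHz mod fs = 26 kHz.
26 kHz > fs/2 = 15.75 kHz, folds to fs − 26 kHz = 5.5 kHz.
79 kHz mod fs = 16 kHz.
16 kHz > fs/2 = 15.75 kHz, folds to fs − 16 kHz = 15.5 kHz.
Distinct values: {5.5 kHz, 14 kHz, 15.5 kHz} → 3.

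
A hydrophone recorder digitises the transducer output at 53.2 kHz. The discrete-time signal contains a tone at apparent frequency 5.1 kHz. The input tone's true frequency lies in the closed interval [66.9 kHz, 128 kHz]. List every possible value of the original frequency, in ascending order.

101.3 kHz, 111.5 kHz

Frequencies that alias to 5.1 kHz are k·fs ± 5.1 kHz for integer k ≥ 0.
k=0: 5.1 kHz.
k=1: 48.1 kHz, 58.3 kHz.
k=2: 101.3 kHz, 111.5 kHz.
k=3: 154.5 kHz, 164.7 kHz.
Within [66.9 kHz, 128 kHz]: 101.3 kHz, 111.5 kHz.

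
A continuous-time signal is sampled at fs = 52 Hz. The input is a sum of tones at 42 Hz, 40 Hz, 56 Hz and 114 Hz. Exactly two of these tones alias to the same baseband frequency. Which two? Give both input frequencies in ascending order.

fs/2 = 26 Hz.
42 Hz > fs/2 = 26 Hz, folds to fs − 42 Hz = 10 Hz.
40 Hz > fs/2 = 26 Hz, folds to fs − 40 Hz = 12 Hz.
56 Hz mod fs = 4 Hz.
4 Hz ≤ fs/2 = 26 Hz, appears at 4 Hz.
114 Hz mod fs = 10 Hz.
10 Hz ≤ fs/2 = 26 Hz, appears at 10 Hz.
42 Hz and 114 Hz both map to 10 Hz.

42 Hz, 114 Hz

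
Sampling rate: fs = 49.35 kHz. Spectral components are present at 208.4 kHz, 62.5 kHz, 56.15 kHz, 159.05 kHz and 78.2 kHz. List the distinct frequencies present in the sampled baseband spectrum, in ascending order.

fs/2 = 24.675 kHz.
208.4 kHz mod fs = 11 kHz.
11 kHz ≤ fs/2 = 24.675 kHz, appears at 11 kHz.
62.5 kHz mod fs = 13.15 kHz.
13.15 kHz ≤ fs/2 = 24.675 kHz, appears at 13.15 kHz.
56.15 kHz mod fs = 6.8 kHz.
6.8 kHz ≤ fs/2 = 24.675 kHz, appears at 6.8 kHz.
159.05 kHz mod fs = 11 kHz.
11 kHz ≤ fs/2 = 24.675 kHz, appears at 11 kHz.
78.2 kHz mod fs = 28.85 kHz.
28.85 kHz > fs/2 = 24.675 kHz, folds to fs − 28.85 kHz = 20.5 kHz.
Distinct values: {6.8 kHz, 11 kHz, 13.15 kHz, 20.5 kHz}.

6.8 kHz, 11 kHz, 13.15 kHz, 20.5 kHz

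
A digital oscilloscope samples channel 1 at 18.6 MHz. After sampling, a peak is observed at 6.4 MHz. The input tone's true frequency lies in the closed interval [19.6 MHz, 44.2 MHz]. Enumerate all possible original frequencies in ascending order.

Frequencies that alias to 6.4 MHz are k·fs ± 6.4 MHz for integer k ≥ 0.
k=0: 6.4 MHz.
k=1: 12.2 MHz, 25 MHz.
k=2: 30.8 MHz, 43.6 MHz.
k=3: 49.4 MHz, 62.2 MHz.
Within [19.6 MHz, 44.2 MHz]: 25 MHz, 30.8 MHz, 43.6 MHz.

25 MHz, 30.8 MHz, 43.6 MHz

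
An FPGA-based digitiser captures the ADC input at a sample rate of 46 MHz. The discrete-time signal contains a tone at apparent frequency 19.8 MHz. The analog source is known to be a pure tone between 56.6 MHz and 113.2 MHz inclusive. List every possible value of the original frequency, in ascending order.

Frequencies that alias to 19.8 MHz are k·fs ± 19.8 MHz for integer k ≥ 0.
k=0: 19.8 MHz.
k=1: 26.2 MHz, 65.8 MHz.
k=2: 72.2 MHz, 111.8 MHz.
k=3: 118.2 MHz, 157.8 MHz.
Within [56.6 MHz, 113.2 MHz]: 65.8 MHz, 72.2 MHz, 111.8 MHz.

65.8 MHz, 72.2 MHz, 111.8 MHz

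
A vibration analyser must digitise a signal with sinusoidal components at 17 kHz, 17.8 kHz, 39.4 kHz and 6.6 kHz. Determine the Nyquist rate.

Highest-frequency component: 39.4 kHz.
Nyquist rate = 2 × 39.4 kHz = 78.8 kHz.

78.8 kHz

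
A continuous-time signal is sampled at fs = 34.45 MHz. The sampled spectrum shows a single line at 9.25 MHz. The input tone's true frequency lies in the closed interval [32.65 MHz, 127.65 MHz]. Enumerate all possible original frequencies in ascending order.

43.7 MHz, 59.65 MHz, 78.15 MHz, 94.1 MHz, 112.6 MHz

Frequencies that alias to 9.25 MHz are k·fs ± 9.25 MHz for integer k ≥ 0.
k=0: 9.25 MHz.
k=1: 25.2 MHz, 43.7 MHz.
k=2: 59.65 MHz, 78.15 MHz.
k=3: 94.1 MHz, 112.6 MHz.
k=4: 128.55 MHz, 147.05 MHz.
Within [32.65 MHz, 127.65 MHz]: 43.7 MHz, 59.65 MHz, 78.15 MHz, 94.1 MHz, 112.6 MHz.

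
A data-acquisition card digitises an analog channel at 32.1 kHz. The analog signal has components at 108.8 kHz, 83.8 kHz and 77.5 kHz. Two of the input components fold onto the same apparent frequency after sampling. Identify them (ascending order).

fs/2 = 16.05 kHz.
108.8 kHz mod fs = 12.5 kHz.
12.5 kHz ≤ fs/2 = 16.05 kHz, appears at 12.5 kHz.
83.8 kHz mod fs = 19.6 kHz.
19.6 kHz > fs/2 = 16.05 kHz, folds to fs − 19.6 kHz = 12.5 kHz.
77.5 kHz mod fs = 13.3 kHz.
13.3 kHz ≤ fs/2 = 16.05 kHz, appears at 13.3 kHz.
83.8 kHz and 108.8 kHz both map to 12.5 kHz.

83.8 kHz, 108.8 kHz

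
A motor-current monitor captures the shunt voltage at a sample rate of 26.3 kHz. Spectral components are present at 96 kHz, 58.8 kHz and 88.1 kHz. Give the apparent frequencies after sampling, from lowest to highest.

6.2 kHz, 9.2 kHz

fs/2 = 13.15 kHz.
96 kHz mod fs = 17.1 kHz.
17.1 kHz > fs/2 = 13.15 kHz, folds to fs − 17.1 kHz = 9.2 kHz.
58.8 kHz mod fs = 6.2 kHz.
6.2 kHz ≤ fs/2 = 13.15 kHz, appears at 6.2 kHz.
88.1 kHz mod fs = 9.2 kHz.
9.2 kHz ≤ fs/2 = 13.15 kHz, appears at 9.2 kHz.
Distinct values: {6.2 kHz, 9.2 kHz}.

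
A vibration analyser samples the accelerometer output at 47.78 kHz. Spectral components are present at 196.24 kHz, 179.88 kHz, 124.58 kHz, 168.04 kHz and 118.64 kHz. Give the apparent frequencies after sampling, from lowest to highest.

fs/2 = 23.89 kHz.
196.24 kHz mod fs = 5.12 kHz.
5.12 kHz ≤ fs/2 = 23.89 kHz, appears at 5.12 kHz.
179.88 kHz mod fs = 36.54 kHz.
36.54 kHz > fs/2 = 23.89 kHz, folds to fs − 36.54 kHz = 11.24 kHz.
124.58 kHz mod fs = 29.02 kHz.
29.02 kHz > fs/2 = 23.89 kHz, folds to fs − 29.02 kHz = 18.76 kHz.
168.04 kHz mod fs = 24.7 kHz.
24.7 kHz > fs/2 = 23.89 kHz, folds to fs − 24.7 kHz = 23.08 kHz.
118.64 kHz mod fs = 23.08 kHz.
23.08 kHz ≤ fs/2 = 23.89 kHz, appears at 23.08 kHz.
Distinct values: {5.12 kHz, 11.24 kHz, 18.76 kHz, 23.08 kHz}.

5.12 kHz, 11.24 kHz, 18.76 kHz, 23.08 kHz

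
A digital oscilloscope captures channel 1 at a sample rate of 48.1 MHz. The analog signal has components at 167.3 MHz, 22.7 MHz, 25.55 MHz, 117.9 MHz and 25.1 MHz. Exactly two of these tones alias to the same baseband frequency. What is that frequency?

fs/2 = 24.05 MHz.
167.3 MHz mod fs = 23 MHz.
23 MHz ≤ fs/2 = 24.05 MHz, appears at 23 MHz.
22.7 MHz ≤ fs/2 = 24.05 MHz, passes unchanged.
25.55 MHz > fs/2 = 24.05 MHz, folds to fs − 25.55 MHz = 22.55 MHz.
117.9 MHz mod fs = 21.7 MHz.
21.7 MHz ≤ fs/2 = 24.05 MHz, appears at 21.7 MHz.
25.1 MHz > fs/2 = 24.05 MHz, folds to fs − 25.1 MHz = 23 MHz.
25.1 MHz and 167.3 MHz both map to 23 MHz.

23 MHz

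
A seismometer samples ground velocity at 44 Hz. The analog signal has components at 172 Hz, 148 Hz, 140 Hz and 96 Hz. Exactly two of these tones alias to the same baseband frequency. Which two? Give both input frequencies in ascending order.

fs/2 = 22 Hz.
172 Hz mod fs = 40 Hz.
40 Hz > fs/2 = 22 Hz, folds to fs − 40 Hz = 4 Hz.
148 Hz mod fs = 16 Hz.
16 Hz ≤ fs/2 = 22 Hz, appears at 16 Hz.
140 Hz mod fs = 8 Hz.
8 Hz ≤ fs/2 = 22 Hz, appears at 8 Hz.
96 Hz mod fs = 8 Hz.
8 Hz ≤ fs/2 = 22 Hz, appears at 8 Hz.
96 Hz and 140 Hz both map to 8 Hz.

96 Hz, 140 Hz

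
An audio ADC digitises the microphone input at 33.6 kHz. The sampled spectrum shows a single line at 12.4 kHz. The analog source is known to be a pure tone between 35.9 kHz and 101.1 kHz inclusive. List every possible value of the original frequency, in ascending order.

Frequencies that alias to 12.4 kHz are k·fs ± 12.4 kHz for integer k ≥ 0.
k=0: 12.4 kHz.
k=1: 21.2 kHz, 46 kHz.
k=2: 54.8 kHz, 79.6 kHz.
k=3: 88.4 kHz, 113.2 kHz.
k=4: 122 kHz, 146.8 kHz.
Within [35.9 kHz, 101.1 kHz]: 46 kHz, 54.8 kHz, 79.6 kHz, 88.4 kHz.

46 kHz, 54.8 kHz, 79.6 kHz, 88.4 kHz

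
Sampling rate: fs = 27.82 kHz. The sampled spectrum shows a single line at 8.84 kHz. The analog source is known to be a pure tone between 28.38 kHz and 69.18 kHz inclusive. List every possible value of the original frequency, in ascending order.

Frequencies that alias to 8.84 kHz are k·fs ± 8.84 kHz for integer k ≥ 0.
k=0: 8.84 kHz.
k=1: 18.98 kHz, 36.66 kHz.
k=2: 46.8 kHz, 64.48 kHz.
k=3: 74.62 kHz, 92.3 kHz.
Within [28.38 kHz, 69.18 kHz]: 36.66 kHz, 46.8 kHz, 64.48 kHz.

36.66 kHz, 46.8 kHz, 64.48 kHz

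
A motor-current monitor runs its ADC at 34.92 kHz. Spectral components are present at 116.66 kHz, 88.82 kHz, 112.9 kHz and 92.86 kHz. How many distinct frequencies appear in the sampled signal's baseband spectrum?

3

fs/2 = 17.46 kHz.
116.66 kHz mod fs = 11.9 kHz.
11.9 kHz ≤ fs/2 = 17.46 kHz, appears at 11.9 kHz.
88.82 kHz mod fs = 18.98 kHz.
18.98 kHz > fs/2 = 17.46 kHz, folds to fs − 18.98 kHz = 15.94 kHz.
112.9 kHz mod fs = 8.14 kHz.
8.14 kHz ≤ fs/2 = 17.46 kHz, appears at 8.14 kHz.
92.86 kHz mod fs = 23.02 kHz.
23.02 kHz > fs/2 = 17.46 kHz, folds to fs − 23.02 kHz = 11.9 kHz.
Distinct values: {8.14 kHz, 11.9 kHz, 15.94 kHz} → 3.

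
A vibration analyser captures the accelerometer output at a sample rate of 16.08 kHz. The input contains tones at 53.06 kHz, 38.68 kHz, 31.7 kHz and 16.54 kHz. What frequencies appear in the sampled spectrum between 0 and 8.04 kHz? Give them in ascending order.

fs/2 = 8.04 kHz.
53.06 kHz mod fs = 4.82 kHz.
4.82 kHz ≤ fs/2 = 8.04 kHz, appears at 4.82 kHz.
38.68 kHz mod fs = 6.52 kHz.
6.52 kHz ≤ fs/2 = 8.04 kHz, appears at 6.52 kHz.
31.7 kHz mod fs = 15.62 kHz.
15.62 kHz > fs/2 = 8.04 kHz, folds to fs − 15.62 kHz = 0.46 kHz.
16.54 kHz mod fs = 0.46 kHz.
0.46 kHz ≤ fs/2 = 8.04 kHz, appears at 0.46 kHz.
Distinct values: {0.46 kHz, 4.82 kHz, 6.52 kHz}.

0.46 kHz, 4.82 kHz, 6.52 kHz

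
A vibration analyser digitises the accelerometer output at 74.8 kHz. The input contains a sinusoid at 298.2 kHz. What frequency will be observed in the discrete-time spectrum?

298.2 kHz mod fs = 73.8 kHz.
73.8 kHz > fs/2 = 37.4 kHz, folds to fs − 73.8 kHz = 1 kHz.

1 kHz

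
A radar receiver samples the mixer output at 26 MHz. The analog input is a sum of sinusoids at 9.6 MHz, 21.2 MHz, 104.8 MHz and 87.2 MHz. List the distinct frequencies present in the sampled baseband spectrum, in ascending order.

fs/2 = 13 MHz.
9.6 MHz ≤ fs/2 = 13 MHz, passes unchanged.
21.2 MHz > fs/2 = 13 MHz, folds to fs − 21.2 MHz = 4.8 MHz.
104.8 MHz mod fs = 0.8 MHz.
0.8 MHz ≤ fs/2 = 13 MHz, appears at 0.8 MHz.
87.2 MHz mod fs = 9.2 MHz.
9.2 MHz ≤ fs/2 = 13 MHz, appears at 9.2 MHz.
Distinct values: {0.8 MHz, 4.8 MHz, 9.2 MHz, 9.6 MHz}.

0.8 MHz, 4.8 MHz, 9.2 MHz, 9.6 MHz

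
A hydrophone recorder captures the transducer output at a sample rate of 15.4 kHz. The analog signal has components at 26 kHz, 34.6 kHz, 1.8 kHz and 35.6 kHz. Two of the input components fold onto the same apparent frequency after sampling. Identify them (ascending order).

26 kHz, 35.6 kHz

fs/2 = 7.7 kHz.
26 kHz mod fs = 10.6 kHz.
10.6 kHz > fs/2 = 7.7 kHz, folds to fs − 10.6 kHz = 4.8 kHz.
34.6 kHz mod fs = 3.8 kHz.
3.8 kHz ≤ fs/2 = 7.7 kHz, appears at 3.8 kHz.
1.8 kHz ≤ fs/2 = 7.7 kHz, passes unchanged.
35.6 kHz mod fs = 4.8 kHz.
4.8 kHz ≤ fs/2 = 7.7 kHz, appears at 4.8 kHz.
26 kHz and 35.6 kHz both map to 4.8 kHz.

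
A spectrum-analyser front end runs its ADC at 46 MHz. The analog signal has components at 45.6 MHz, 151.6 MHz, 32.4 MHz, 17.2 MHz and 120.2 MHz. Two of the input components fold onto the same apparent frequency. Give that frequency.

13.6 MHz

fs/2 = 23 MHz.
45.6 MHz > fs/2 = 23 MHz, folds to fs − 45.6 MHz = 0.4 MHz.
151.6 MHz mod fs = 13.6 MHz.
13.6 MHz ≤ fs/2 = 23 MHz, appears at 13.6 MHz.
32.4 MHz > fs/2 = 23 MHz, folds to fs − 32.4 MHz = 13.6 MHz.
17.2 MHz ≤ fs/2 = 23 MHz, passes unchanged.
120.2 MHz mod fs = 28.2 MHz.
28.2 MHz > fs/2 = 23 MHz, folds to fs − 28.2 MHz = 17.8 MHz.
32.4 MHz and 151.6 MHz both map to 13.6 MHz.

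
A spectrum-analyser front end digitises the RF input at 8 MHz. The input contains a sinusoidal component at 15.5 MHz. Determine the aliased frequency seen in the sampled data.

15.5 MHz mod fs = 7.5 MHz.
7.5 MHz > fs/2 = 4 MHz, folds to fs − 7.5 MHz = 0.5 MHz.

0.5 MHz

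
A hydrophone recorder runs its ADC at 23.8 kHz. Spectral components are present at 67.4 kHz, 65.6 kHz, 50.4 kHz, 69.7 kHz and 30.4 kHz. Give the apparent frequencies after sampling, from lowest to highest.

fs/2 = 11.9 kHz.
67.4 kHz mod fs = 19.8 kHz.
19.8 kHz > fs/2 = 11.9 kHz, folds to fs − 19.8 kHz = 4 kHz.
65.6 kHz mod fs = 18 kHz.
18 kHz > fs/2 = 11.9 kHz, folds to fs − 18 kHz = 5.8 kHz.
50.4 kHz mod fs = 2.8 kHz.
2.8 kHz ≤ fs/2 = 11.9 kHz, appears at 2.8 kHz.
69.7 kHz mod fs = 22.1 kHz.
22.1 kHz > fs/2 = 11.9 kHz, folds to fs − 22.1 kHz = 1.7 kHz.
30.4 kHz mod fs = 6.6 kHz.
6.6 kHz ≤ fs/2 = 11.9 kHz, appears at 6.6 kHz.
Distinct values: {1.7 kHz, 2.8 kHz, 4 kHz, 5.8 kHz, 6.6 kHz}.

1.7 kHz, 2.8 kHz, 4 kHz, 5.8 kHz, 6.6 kHz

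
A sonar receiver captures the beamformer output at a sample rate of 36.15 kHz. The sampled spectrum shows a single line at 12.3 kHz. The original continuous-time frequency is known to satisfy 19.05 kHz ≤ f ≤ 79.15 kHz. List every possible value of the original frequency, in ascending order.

23.85 kHz, 48.45 kHz, 60 kHz

Frequencies that alias to 12.3 kHz are k·fs ± 12.3 kHz for integer k ≥ 0.
k=0: 12.3 kHz.
k=1: 23.85 kHz, 48.45 kHz.
k=2: 60 kHz, 84.6 kHz.
k=3: 96.15 kHz, 120.75 kHz.
Within [19.05 kHz, 79.15 kHz]: 23.85 kHz, 48.45 kHz, 60 kHz.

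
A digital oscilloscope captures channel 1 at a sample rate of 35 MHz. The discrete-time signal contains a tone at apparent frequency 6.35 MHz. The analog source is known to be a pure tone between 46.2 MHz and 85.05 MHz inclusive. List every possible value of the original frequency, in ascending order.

Frequencies that alias to 6.35 MHz are k·fs ± 6.35 MHz for integer k ≥ 0.
k=0: 6.35 MHz.
k=1: 28.65 MHz, 41.35 MHz.
k=2: 63.65 MHz, 76.35 MHz.
k=3: 98.65 MHz, 111.35 MHz.
Within [46.2 MHz, 85.05 MHz]: 63.65 MHz, 76.35 MHz.

63.65 MHz, 76.35 MHz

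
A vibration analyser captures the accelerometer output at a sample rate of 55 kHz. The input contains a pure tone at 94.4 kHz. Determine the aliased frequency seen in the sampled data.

15.6 kHz

94.4 kHz mod fs = 39.4 kHz.
39.4 kHz > fs/2 = 27.5 kHz, folds to fs − 39.4 kHz = 15.6 kHz.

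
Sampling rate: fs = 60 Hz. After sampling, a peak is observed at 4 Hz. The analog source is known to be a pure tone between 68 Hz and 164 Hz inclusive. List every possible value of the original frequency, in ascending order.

Frequencies that alias to 4 Hz are k·fs ± 4 Hz for integer k ≥ 0.
k=0: 4 Hz.
k=1: 56 Hz, 64 Hz.
k=2: 116 Hz, 124 Hz.
k=3: 176 Hz, 184 Hz.
Within [68 Hz, 164 Hz]: 116 Hz, 124 Hz.

116 Hz, 124 Hz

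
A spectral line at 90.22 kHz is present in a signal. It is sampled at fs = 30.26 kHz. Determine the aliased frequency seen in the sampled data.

90.22 kHz mod fs = 29.7 kHz.
29.7 kHz > fs/2 = 15.13 kHz, folds to fs − 29.7 kHz = 0.56 kHz.

0.56 kHz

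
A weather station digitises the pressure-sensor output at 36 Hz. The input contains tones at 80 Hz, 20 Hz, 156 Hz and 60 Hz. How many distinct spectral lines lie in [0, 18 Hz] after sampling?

3

fs/2 = 18 Hz.
80 Hz mod fs = 8 Hz.
8 Hz ≤ fs/2 = 18 Hz, appears at 8 Hz.
20 Hz > fs/2 = 18 Hz, folds to fs − 20 Hz = 16 Hz.
156 Hz mod fs = 12 Hz.
12 Hz ≤ fs/2 = 18 Hz, appears at 12 Hz.
60 Hz mod fs = 24 Hz.
24 Hz > fs/2 = 18 Hz, folds to fs − 24 Hz = 12 Hz.
Distinct values: {8 Hz, 12 Hz, 16 Hz} → 3.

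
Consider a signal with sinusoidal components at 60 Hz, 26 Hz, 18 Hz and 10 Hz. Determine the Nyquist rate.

120 Hz

Highest-frequency component: 60 Hz.
Nyquist rate = 2 × 60 Hz = 120 Hz.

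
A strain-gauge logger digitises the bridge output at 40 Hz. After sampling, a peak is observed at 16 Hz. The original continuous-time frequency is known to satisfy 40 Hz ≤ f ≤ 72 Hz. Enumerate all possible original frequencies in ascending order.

56 Hz, 64 Hz

Frequencies that alias to 16 Hz are k·fs ± 16 Hz for integer k ≥ 0.
k=0: 16 Hz.
k=1: 24 Hz, 56 Hz.
k=2: 64 Hz, 96 Hz.
k=3: 104 Hz, 136 Hz.
Within [40 Hz, 72 Hz]: 56 Hz, 64 Hz.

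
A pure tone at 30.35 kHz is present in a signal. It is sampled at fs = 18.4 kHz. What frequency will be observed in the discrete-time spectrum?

6.45 kHz

30.35 kHz mod fs = 11.95 kHz.
11.95 kHz > fs/2 = 9.2 kHz, folds to fs − 11.95 kHz = 6.45 kHz.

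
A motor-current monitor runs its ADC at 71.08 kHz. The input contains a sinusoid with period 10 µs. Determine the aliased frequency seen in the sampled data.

28.92 kHz

T = 10 µs → f = 1/T = 100 kHz.
100 kHz mod fs = 28.92 kHz.
28.92 kHz ≤ fs/2 = 35.54 kHz, appears at 28.92 kHz.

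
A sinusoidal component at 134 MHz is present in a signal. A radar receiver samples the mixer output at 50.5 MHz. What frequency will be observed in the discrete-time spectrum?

134 MHz mod fs = 33 MHz.
33 MHz > fs/2 = 25.25 MHz, folds to fs − 33 MHz = 17.5 MHz.

17.5 MHz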